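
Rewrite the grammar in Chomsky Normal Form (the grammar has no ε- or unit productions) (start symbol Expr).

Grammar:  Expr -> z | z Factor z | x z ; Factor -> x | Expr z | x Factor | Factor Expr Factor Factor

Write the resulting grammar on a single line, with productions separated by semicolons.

Introduce a nonterminal for each terminal appearing in a rule of length ≥ 2: X1 → z, X2 → x.
Binarize each right-hand side of length ≥ 3 by chaining fresh nonterminals (Y1, Y2, …): affected rules were Expr → X1 Factor X1; Factor → Factor Expr Factor Factor.

Expr -> z | X1 Y1 | X2 X1; Factor -> x | Expr X1 | X2 Factor | Factor Y2; X1 -> z; X2 -> x; Y1 -> Factor X1; Y2 -> Expr Y3; Y3 -> Factor Factor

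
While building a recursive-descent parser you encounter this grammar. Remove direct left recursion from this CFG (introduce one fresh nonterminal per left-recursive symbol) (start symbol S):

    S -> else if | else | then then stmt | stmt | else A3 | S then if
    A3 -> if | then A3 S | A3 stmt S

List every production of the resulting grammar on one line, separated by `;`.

S -> else if S' | else S' | then then stmt S' | stmt S' | else A3 S'; A3 -> if A3' | then A3 S A3'; S' -> then if S' | ε; A3' -> stmt S A3' | ε

S, A3 are directly left-recursive.
For S: α = {then if}, β = {else if, else, then then stmt, stmt, else A3}. Rewrite as S → β S' and S' → α S' | ε.
For A3: α = {stmt S}, β = {if, then A3 S}. Rewrite as A3 → β A3' and A3' → α A3' | ε.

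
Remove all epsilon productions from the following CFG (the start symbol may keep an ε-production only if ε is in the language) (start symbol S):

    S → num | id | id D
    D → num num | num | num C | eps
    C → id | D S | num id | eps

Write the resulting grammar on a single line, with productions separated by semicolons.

S → num | id | id D; D → num num | num | num C; C → id | D S | S | num id

Nullable set = {C, D}.
ε ∉ L(G), so no ε-production is kept.
Add the nullable-subset variants: C → D S gives D S | S.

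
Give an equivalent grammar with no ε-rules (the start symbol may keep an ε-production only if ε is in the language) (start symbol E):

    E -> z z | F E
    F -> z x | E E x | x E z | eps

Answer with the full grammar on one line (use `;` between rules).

E -> z z | F E; F -> z x | E E x | x E z

Nullable nonterminals: {F}.
ε ∉ L(G), so no ε-production is kept.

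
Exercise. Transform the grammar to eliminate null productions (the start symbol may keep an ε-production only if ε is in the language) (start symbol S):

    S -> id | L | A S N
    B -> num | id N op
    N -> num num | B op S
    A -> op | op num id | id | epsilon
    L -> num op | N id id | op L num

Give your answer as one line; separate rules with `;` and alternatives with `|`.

S -> id | L | A S N | S N; B -> num | id N op; N -> num num | B op S; A -> op | op num id | id; L -> num op | N id id | op L num

The nullable symbols are {A}.
ε ∉ L(G), so no ε-production is kept.
Add the nullable-subset variants: S → A S N gives A S N | S N.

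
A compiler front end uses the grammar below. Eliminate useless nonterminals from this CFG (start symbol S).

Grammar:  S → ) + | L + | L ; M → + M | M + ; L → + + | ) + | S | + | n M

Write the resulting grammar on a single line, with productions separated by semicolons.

Generating nonterminals: {L, S}.
Reachable from S after that: {L, S}.
Removed useless symbols: {M} and every production mentioning them.

S → ) + | L + | L; L → + + | ) + | S | +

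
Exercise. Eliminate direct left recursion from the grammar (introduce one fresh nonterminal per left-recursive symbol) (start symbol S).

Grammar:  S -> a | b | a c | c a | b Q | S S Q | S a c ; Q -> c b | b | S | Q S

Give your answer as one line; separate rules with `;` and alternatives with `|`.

S, Q are directly left-recursive.
For S: α = {S Q, a c}, β = {a, b, a c, c a, b Q}. Rewrite as S → β S' and S' → α S' | ε.
For Q: α = {S}, β = {c b, b, S}. Rewrite as Q → β Q' and Q' → α Q' | ε.

S -> a S' | b S' | a c S' | c a S' | b Q S'; Q -> c b Q' | b Q' | S Q'; S' -> S Q S' | a c S' | ε; Q' -> S Q' | ε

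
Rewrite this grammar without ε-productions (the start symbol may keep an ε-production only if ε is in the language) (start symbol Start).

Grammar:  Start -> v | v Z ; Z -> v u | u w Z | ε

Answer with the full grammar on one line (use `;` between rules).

The nullable symbols are {Z}.
ε ∉ L(G), so no ε-production is kept.
For each production, add variants omitting each subset of nullable occurrences: Z → u w Z gives u w Z | u w.

Start -> v | v Z; Z -> v u | u w Z | u w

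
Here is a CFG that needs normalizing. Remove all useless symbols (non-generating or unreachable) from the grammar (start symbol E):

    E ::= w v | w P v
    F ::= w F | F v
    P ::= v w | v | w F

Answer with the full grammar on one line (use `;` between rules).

E ::= w v | w P v; P ::= v w | v

Generating nonterminals: {E, P}.
Reachable from E after that: {E, P}.
Removed useless symbols: {F} and every production mentioning them.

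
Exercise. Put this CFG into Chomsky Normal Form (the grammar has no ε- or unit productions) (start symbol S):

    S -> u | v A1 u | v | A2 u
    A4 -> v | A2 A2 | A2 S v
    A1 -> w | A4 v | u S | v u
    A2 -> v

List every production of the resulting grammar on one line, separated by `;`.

S -> u | X1 Y1 | v | A2 X2; A4 -> v | A2 A2 | A2 Y2; A1 -> w | A4 X1 | X2 S | X1 X2; A2 -> v; X1 -> v; X2 -> u; Y1 -> A1 X2; Y2 -> S X1

Introduce a nonterminal for each terminal appearing in a rule of length ≥ 2: X1 → v, X2 → u.
Binarize each right-hand side of length ≥ 3 by chaining fresh nonterminals (Y1, Y2, …): affected rules were S → X1 A1 X2; A4 → A2 S X1.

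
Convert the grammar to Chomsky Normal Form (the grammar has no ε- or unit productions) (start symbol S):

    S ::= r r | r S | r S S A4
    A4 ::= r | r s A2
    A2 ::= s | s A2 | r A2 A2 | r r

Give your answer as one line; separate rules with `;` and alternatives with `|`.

Introduce a nonterminal for each terminal appearing in a rule of length ≥ 2: X1 → r, X2 → s.
Binarize each right-hand side of length ≥ 3 by chaining fresh nonterminals (Y1, Y2, …): affected rules were S → X1 S S A4; A4 → X1 X2 A2; A2 → X1 A2 A2.

S ::= X1 X1 | X1 S | X1 Y1; A4 ::= r | X1 Y3; A2 ::= s | X2 A2 | X1 Y4 | X1 X1; X1 ::= r; X2 ::= s; Y1 ::= S Y2; Y2 ::= S A4; Y3 ::= X2 A2; Y4 ::= A2 A2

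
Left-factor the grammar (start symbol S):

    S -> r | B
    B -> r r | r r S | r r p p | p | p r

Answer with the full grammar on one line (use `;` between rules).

B has alternatives sharing prefix 'r r': factor to B → r r B' with B' → ε | S | p p.
B has alternatives sharing prefix 'p': factor to B → p B'' with B'' → ε | r.

S -> r | B; B -> r r B' | p B''; B' -> ε | S | p p; B'' -> ε | r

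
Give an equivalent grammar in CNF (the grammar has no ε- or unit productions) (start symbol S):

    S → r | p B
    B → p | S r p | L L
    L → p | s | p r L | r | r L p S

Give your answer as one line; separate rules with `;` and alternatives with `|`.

S → r | X1 B; B → p | S Y1 | L L; L → p | s | X1 Y2 | r | X2 Y3; X1 → p; X2 → r; Y1 → X2 X1; Y2 → X2 L; Y3 → L Y4; Y4 → X1 S

Introduce a nonterminal for each terminal appearing in a rule of length ≥ 2: X1 → p, X2 → r.
Binarize each right-hand side of length ≥ 3 by chaining fresh nonterminals (Y1, Y2, …): affected rules were B → S X2 X1; L → X1 X2 L; L → X2 L X1 S.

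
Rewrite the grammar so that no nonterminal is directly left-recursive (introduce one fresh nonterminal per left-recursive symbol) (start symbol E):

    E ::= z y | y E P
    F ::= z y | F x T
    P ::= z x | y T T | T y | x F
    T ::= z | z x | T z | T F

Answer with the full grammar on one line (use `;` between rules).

E ::= z y | y E P; F ::= z y F'; P ::= z x | y T T | T y | x F; T ::= z T' | z x T'; F' ::= x T F' | ε; T' ::= z T' | F T' | ε

Directly left-recursive nonterminals: F, T.
For F: α = {x T}, β = {z y}. Rewrite as F → β F' and F' → α F' | ε.
For T: α = {z, F}, β = {z, z x}. Rewrite as T → β T' and T' → α T' | ε.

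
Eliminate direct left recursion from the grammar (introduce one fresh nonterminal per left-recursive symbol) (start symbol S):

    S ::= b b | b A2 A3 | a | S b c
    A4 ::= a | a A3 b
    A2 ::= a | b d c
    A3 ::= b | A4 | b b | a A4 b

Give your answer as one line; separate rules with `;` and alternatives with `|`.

S ::= b b S' | b A2 A3 S' | a S'; A4 ::= a | a A3 b; A2 ::= a | b d c; A3 ::= b | A4 | b b | a A4 b; S' ::= b c S' | eps

S is directly left-recursive.
For S: α = {b c}, β = {b b, b A2 A3, a}. Rewrite as S → β S' and S' → α S' | ε.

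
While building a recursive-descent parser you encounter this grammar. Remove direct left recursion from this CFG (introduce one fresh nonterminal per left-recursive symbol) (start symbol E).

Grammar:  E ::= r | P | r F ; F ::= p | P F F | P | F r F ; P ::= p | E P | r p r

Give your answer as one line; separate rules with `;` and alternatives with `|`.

E ::= r | P | r F; F ::= p F' | P F F F' | P F'; P ::= p | E P | r p r; F' ::= r F F' | ε

F is directly left-recursive.
For F: α = {r F}, β = {p, P F F, P}. Rewrite as F → β F' and F' → α F' | ε.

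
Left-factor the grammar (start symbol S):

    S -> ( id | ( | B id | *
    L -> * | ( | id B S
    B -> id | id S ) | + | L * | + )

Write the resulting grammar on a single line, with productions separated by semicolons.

S -> B id | * | ( S'; L -> * | ( | id B S; B -> L * | id B' | + B''; S' -> id | ε; B' -> ε | S ); B'' -> ε | )

S has alternatives sharing prefix '(': factor to S → ( S' with S' → id | ε.
B has alternatives sharing prefix 'id': factor to B → id B' with B' → ε | S ).
B has alternatives sharing prefix '+': factor to B → + B'' with B'' → ε | ).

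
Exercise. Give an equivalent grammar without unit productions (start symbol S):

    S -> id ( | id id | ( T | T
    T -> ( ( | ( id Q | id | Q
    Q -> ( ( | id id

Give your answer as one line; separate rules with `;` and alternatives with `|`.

S -> id ( | id id | ( T | ( ( | ( id Q | id; T -> ( ( | id id | ( id Q | id; Q -> ( ( | id id

Unit pairs: S ⇒* {Q, T}; T ⇒* {Q}.
For every A with A ⇒* B via unit rules, add B's non-unit alternatives to A; then delete every rule of the form X → Y.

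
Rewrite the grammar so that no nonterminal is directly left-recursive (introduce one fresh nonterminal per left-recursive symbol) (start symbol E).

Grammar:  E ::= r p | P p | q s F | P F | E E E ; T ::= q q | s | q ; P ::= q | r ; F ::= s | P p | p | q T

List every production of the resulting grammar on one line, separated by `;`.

Left recursion appears on E.
For E: α = {E E}, β = {r p, P p, q s F, P F}. Rewrite as E → β E' and E' → α E' | ε.

E ::= r p E' | P p E' | q s F E' | P F E'; T ::= q q | s | q; P ::= q | r; F ::= s | P p | p | q T; E' ::= E E E' | ε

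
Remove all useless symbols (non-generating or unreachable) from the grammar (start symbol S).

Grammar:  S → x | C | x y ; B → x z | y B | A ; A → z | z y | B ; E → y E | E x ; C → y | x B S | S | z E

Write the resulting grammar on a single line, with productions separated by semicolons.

Generating nonterminals: {A, B, C, S}.
Reachable from S after that: {A, B, C, S}.
Removed useless symbols: {E} and every production mentioning them.

S → x | C | x y; B → x z | y B | A; A → z | z y | B; C → y | x B S | S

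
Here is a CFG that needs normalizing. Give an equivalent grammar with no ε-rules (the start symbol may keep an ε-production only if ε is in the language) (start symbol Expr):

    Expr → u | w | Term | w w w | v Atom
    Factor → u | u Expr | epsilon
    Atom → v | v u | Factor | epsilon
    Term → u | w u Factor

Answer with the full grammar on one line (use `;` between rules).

Expr → u | w | Term | w w w | v Atom | v; Factor → u | u Expr; Atom → v | v u | Factor; Term → u | w u Factor | w u

Nullable set = {Atom, Factor}.
ε ∉ L(G), so no ε-production is kept.
For each production, add variants omitting each subset of nullable occurrences: Expr → v Atom gives v Atom | v. Term → w u Factor gives w u Factor | w u.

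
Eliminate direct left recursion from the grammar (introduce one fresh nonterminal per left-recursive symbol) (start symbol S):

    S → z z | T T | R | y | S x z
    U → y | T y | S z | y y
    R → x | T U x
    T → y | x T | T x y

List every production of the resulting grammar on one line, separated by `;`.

Directly left-recursive nonterminals: S, T.
For S: α = {x z}, β = {z z, T T, R, y}. Rewrite as S → β S' and S' → α S' | ε.
For T: α = {x y}, β = {y, x T}. Rewrite as T → β T' and T' → α T' | ε.

S → z z S' | T T S' | R S' | y S'; U → y | T y | S z | y y; R → x | T U x; T → y T' | x T T'; S' → x z S' | ε; T' → x y T' | ε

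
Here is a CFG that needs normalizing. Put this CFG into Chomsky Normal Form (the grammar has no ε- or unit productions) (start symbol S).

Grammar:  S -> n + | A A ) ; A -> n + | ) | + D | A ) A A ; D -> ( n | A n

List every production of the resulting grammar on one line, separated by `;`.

S -> X1 X2 | A Y1; A -> X1 X2 | ) | X2 D | A Y2; D -> X4 X1 | A X1; X1 -> n; X2 -> +; X3 -> ); X4 -> (; Y1 -> A X3; Y2 -> X3 Y3; Y3 -> A A

Introduce a nonterminal for each terminal appearing in a rule of length ≥ 2: X1 → n, X2 → +, X3 → ), X4 → (.
Binarize each right-hand side of length ≥ 3 by chaining fresh nonterminals (Y1, Y2, …): affected rules were S → A A X3; A → A X3 A A.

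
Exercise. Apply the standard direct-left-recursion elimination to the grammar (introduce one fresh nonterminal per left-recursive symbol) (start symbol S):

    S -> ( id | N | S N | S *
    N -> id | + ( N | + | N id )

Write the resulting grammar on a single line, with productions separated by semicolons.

S -> ( id S' | N S'; N -> id N' | + ( N N' | + N'; S' -> N S' | * S' | ε; N' -> id ) N' | ε

Left recursion appears on S, N.
For S: α = {N, *}, β = {( id, N}. Rewrite as S → β S' and S' → α S' | ε.
For N: α = {id )}, β = {id, + ( N, +}. Rewrite as N → β N' and N' → α N' | ε.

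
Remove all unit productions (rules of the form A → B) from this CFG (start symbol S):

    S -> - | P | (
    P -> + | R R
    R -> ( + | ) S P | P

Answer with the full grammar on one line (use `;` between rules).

S -> - | ( | + | R R; P -> + | R R; R -> + | R R | ( + | ) S P

Unit pairs: R ⇒* {P}; S ⇒* {P}.
For each unit pair (A, B), copy every non-unit production of B to A, then drop all unit productions.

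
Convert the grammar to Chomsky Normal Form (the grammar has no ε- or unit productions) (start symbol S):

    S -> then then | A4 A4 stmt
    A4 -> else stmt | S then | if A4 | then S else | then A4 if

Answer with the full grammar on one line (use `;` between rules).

S -> X1 X1 | A4 Y1; A4 -> X3 X2 | S X1 | X4 A4 | X1 Y2 | X1 Y3; X1 -> then; X2 -> stmt; X3 -> else; X4 -> if; Y1 -> A4 X2; Y2 -> S X3; Y3 -> A4 X4

Introduce a nonterminal for each terminal appearing in a rule of length ≥ 2: X1 → then, X2 → stmt, X3 → else, X4 → if.
Binarize each right-hand side of length ≥ 3 by chaining fresh nonterminals (Y1, Y2, …): affected rules were S → A4 A4 X2; A4 → X1 S X3; A4 → X1 A4 X4.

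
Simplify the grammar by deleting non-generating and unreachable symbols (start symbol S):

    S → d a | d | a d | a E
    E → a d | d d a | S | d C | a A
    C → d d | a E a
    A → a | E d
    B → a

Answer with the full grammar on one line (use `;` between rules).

Generating nonterminals: {A, B, C, E, S}.
Reachable from S after that: {A, C, E, S}.
Removed useless symbols: {B} and every production mentioning them.

S → d a | d | a d | a E; E → a d | d d a | S | d C | a A; C → d d | a E a; A → a | E d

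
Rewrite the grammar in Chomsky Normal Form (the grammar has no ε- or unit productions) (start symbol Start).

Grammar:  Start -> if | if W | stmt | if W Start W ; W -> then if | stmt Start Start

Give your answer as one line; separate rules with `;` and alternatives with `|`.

Start -> if | X1 W | stmt | X1 Y1; W -> X2 X1 | X3 Y3; X1 -> if; X2 -> then; X3 -> stmt; Y1 -> W Y2; Y2 -> Start W; Y3 -> Start Start

Introduce a nonterminal for each terminal appearing in a rule of length ≥ 2: X1 → if, X2 → then, X3 → stmt.
Binarize each right-hand side of length ≥ 3 by chaining fresh nonterminals (Y1, Y2, …): affected rules were Start → X1 W Start W; W → X3 Start Start.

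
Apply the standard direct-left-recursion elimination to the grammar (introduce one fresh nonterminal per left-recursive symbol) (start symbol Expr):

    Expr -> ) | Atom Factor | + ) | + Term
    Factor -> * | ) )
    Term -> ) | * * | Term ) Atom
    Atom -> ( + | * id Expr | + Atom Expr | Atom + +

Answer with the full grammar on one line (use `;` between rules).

Expr -> ) | Atom Factor | + ) | + Term; Factor -> * | ) ); Term -> ) Term1 | * * Term1; Atom -> ( + Atom1 | * id Expr Atom1 | + Atom Expr Atom1; Term1 -> ) Atom Term1 | ε; Atom1 -> + + Atom1 | ε

Directly left-recursive nonterminals: Term, Atom.
For Term: α = {) Atom}, β = {), * *}. Rewrite as Term → β Term1 and Term1 → α Term1 | ε.
For Atom: α = {+ +}, β = {( +, * id Expr, + Atom Expr}. Rewrite as Atom → β Atom1 and Atom1 → α Atom1 | ε.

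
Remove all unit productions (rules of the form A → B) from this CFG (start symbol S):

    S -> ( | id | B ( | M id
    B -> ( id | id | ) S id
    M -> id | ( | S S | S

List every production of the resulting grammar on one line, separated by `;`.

Unit pairs: M ⇒* {S}.
For each unit pair (A, B), copy every non-unit production of B to A, then drop all unit productions.

S -> ( | id | B ( | M id; B -> ( id | id | ) S id; M -> ( | id | B ( | M id | S S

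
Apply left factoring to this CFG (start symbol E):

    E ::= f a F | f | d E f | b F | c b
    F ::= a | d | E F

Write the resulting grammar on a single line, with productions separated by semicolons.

E has alternatives sharing prefix 'f': factor to E → f E' with E' → a F | ε.

E ::= d E f | b F | c b | f E'; F ::= a | d | E F; E' ::= a F | ε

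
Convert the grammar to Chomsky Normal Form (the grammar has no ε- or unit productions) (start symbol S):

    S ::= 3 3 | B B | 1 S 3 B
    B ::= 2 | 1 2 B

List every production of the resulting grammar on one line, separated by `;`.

Introduce a nonterminal for each terminal appearing in a rule of length ≥ 2: X1 → 3, X2 → 1, X3 → 2.
Binarize each right-hand side of length ≥ 3 by chaining fresh nonterminals (Y1, Y2, …): affected rules were S → X2 S X1 B; B → X2 X3 B.

S ::= X1 X1 | B B | X2 Y1; B ::= 2 | X2 Y3; X1 ::= 3; X2 ::= 1; X3 ::= 2; Y1 ::= S Y2; Y2 ::= X1 B; Y3 ::= X3 B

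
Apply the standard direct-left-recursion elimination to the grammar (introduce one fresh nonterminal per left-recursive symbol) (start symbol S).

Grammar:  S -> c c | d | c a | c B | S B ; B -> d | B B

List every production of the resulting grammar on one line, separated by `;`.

S -> c c S' | d S' | c a S' | c B S'; B -> d B'; S' -> B S' | ε; B' -> B B' | ε

S, B are directly left-recursive.
For S: α = {B}, β = {c c, d, c a, c B}. Rewrite as S → β S' and S' → α S' | ε.
For B: α = {B}, β = {d}. Rewrite as B → β B' and B' → α B' | ε.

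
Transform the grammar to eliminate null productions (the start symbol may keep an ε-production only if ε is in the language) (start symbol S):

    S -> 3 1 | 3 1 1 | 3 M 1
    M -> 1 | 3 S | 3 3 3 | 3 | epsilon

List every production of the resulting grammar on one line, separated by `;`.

The nullable symbols are {M}.
ε ∉ L(G), so no ε-production is kept.

S -> 3 1 | 3 1 1 | 3 M 1; M -> 1 | 3 S | 3 3 3 | 3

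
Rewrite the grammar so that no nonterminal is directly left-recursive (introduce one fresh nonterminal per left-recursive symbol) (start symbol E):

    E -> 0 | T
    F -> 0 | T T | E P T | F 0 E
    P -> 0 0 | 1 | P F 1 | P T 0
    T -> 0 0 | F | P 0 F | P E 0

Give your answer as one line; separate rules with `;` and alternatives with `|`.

E -> 0 | T; F -> 0 F' | T T F' | E P T F'; P -> 0 0 P' | 1 P'; T -> 0 0 | F | P 0 F | P E 0; F' -> 0 E F' | ε; P' -> F 1 P' | T 0 P' | ε

F, P are directly left-recursive.
For F: α = {0 E}, β = {0, T T, E P T}. Rewrite as F → β F' and F' → α F' | ε.
For P: α = {F 1, T 0}, β = {0 0, 1}. Rewrite as P → β P' and P' → α P' | ε.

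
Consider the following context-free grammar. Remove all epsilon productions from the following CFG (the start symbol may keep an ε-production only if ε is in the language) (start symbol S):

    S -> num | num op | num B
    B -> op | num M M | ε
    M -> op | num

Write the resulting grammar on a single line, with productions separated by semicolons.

The nullable symbols are {B}.
ε ∉ L(G), so no ε-production is kept.

S -> num | num op | num B; B -> op | num M M; M -> op | num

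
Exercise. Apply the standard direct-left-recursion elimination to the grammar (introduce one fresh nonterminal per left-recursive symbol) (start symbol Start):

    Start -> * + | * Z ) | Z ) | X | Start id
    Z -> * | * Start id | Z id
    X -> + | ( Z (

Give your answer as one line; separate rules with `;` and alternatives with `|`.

Start -> * + Start1 | * Z ) Start1 | Z ) Start1 | X Start1; Z -> * Z1 | * Start id Z1; X -> + | ( Z (; Start1 -> id Start1 | ε; Z1 -> id Z1 | ε

Left recursion appears on Start, Z.
For Start: α = {id}, β = {* +, * Z ), Z ), X}. Rewrite as Start → β Start1 and Start1 → α Start1 | ε.
For Z: α = {id}, β = {*, * Start id}. Rewrite as Z → β Z1 and Z1 → α Z1 | ε.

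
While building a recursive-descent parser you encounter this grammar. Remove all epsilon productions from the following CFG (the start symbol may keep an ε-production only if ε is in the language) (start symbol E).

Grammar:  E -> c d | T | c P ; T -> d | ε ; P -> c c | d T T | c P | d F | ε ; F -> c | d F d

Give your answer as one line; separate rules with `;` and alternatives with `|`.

E -> c d | T | c P | c | ε; T -> d; P -> c c | d T T | d T | d | c P | c | d F; F -> c | d F d

The nullable symbols are {E, P, T}.
ε ∈ L(G) since E is nullable, so keep E → ε.
Expand every rule over subsets of its nullable positions: E → c P gives c P | c. P → d T T gives d T T | d T | d. P → c P gives c P | c.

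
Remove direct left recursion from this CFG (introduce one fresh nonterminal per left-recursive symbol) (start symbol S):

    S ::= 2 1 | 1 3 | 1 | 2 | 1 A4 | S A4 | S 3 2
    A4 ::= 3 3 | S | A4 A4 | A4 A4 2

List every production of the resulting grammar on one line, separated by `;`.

S, A4 are directly left-recursive.
For S: α = {A4, 3 2}, β = {2 1, 1 3, 1, 2, 1 A4}. Rewrite as S → β S' and S' → α S' | ε.
For A4: α = {A4, A4 2}, β = {3 3, S}. Rewrite as A4 → β A4' and A4' → α A4' | ε.

S ::= 2 1 S' | 1 3 S' | 1 S' | 2 S' | 1 A4 S'; A4 ::= 3 3 A4' | S A4'; S' ::= A4 S' | 3 2 S' | ε; A4' ::= A4 A4' | A4 2 A4' | ε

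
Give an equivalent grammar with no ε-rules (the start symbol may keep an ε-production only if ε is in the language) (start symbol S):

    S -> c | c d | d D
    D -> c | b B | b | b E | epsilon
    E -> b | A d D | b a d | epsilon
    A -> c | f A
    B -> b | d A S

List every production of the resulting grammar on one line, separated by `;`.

S -> c | c d | d D | d; D -> c | b B | b | b E; E -> b | A d D | A d | b a d; A -> c | f A; B -> b | d A S

Nullable nonterminals: {D, E}.
ε ∉ L(G), so no ε-production is kept.
Expand every rule over subsets of its nullable positions: S → d D gives d D | d. E → A d D gives A d D | A d.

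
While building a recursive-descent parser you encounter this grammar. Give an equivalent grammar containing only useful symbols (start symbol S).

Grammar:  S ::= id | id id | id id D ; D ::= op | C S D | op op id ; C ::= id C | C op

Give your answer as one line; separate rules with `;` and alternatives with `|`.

S ::= id | id id | id id D; D ::= op | op op id

Generating nonterminals: {D, S}.
Reachable from S after that: {D, S}.
Removed useless symbols: {C} and every production mentioning them.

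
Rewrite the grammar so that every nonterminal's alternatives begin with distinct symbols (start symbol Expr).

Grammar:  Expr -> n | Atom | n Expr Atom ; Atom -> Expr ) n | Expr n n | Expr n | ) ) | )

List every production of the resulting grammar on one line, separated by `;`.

Expr has alternatives sharing prefix 'n': factor to Expr → n Expr1 with Expr1 → ε | Expr Atom.
Atom has alternatives sharing prefix 'Expr': factor to Atom → Expr Atom1 with Atom1 → ) n | n n | n.
Atom has alternatives sharing prefix ')': factor to Atom → ) Atom2 with Atom2 → ) | ε.
Atom1 has alternatives sharing prefix 'n': factor to Atom1 → n Atom11 with Atom11 → n | ε.

Expr -> Atom | n Expr1; Atom -> Expr Atom1 | ) Atom2; Expr1 -> ε | Expr Atom; Atom1 -> ) n | n Atom11; Atom2 -> ) | ε; Atom11 -> n | ε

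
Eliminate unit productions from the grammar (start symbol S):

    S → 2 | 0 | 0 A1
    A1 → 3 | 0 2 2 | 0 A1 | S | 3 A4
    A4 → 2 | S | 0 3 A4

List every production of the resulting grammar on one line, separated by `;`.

S → 2 | 0 | 0 A1; A1 → 3 | 0 2 2 | 0 A1 | 3 A4 | 2 | 0; A4 → 2 | 0 3 A4 | 0 | 0 A1

Unit pairs: A1 ⇒* {S}; A4 ⇒* {S}.
For every A with A ⇒* B via unit rules, add B's non-unit alternatives to A; then delete every rule of the form X → Y.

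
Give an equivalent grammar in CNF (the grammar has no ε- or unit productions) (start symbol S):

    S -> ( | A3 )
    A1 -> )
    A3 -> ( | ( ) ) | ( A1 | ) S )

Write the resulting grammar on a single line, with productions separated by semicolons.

Introduce a nonterminal for each terminal appearing in a rule of length ≥ 2: X1 → ), X2 → (.
Binarize each right-hand side of length ≥ 3 by chaining fresh nonterminals (Y1, Y2, …): affected rules were A3 → X2 X1 X1; A3 → X1 S X1.

S -> ( | A3 X1; A1 -> ); A3 -> ( | X2 Y1 | X2 A1 | X1 Y2; X1 -> ); X2 -> (; Y1 -> X1 X1; Y2 -> S X1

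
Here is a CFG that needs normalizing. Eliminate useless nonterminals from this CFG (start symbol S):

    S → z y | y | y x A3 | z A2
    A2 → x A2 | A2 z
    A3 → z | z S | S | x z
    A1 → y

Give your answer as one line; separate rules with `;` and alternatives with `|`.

Generating nonterminals: {A1, A3, S}.
Reachable from S after that: {A3, S}.
Removed useless symbols: {A1, A2} and every production mentioning them.

S → z y | y | y x A3; A3 → z | z S | S | x z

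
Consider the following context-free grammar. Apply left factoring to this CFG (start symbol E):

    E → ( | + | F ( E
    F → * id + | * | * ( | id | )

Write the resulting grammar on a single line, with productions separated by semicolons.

E → ( | + | F ( E; F → id | ) | * F'; F' → id + | eps | (

F has alternatives sharing prefix '*': factor to F → * F' with F' → id + | ε | (.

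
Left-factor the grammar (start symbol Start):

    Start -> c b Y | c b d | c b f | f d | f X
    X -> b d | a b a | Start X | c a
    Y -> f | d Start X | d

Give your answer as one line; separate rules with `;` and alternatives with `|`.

Start has alternatives sharing prefix 'c b': factor to Start → c b Start1 with Start1 → Y | d | f.
Start has alternatives sharing prefix 'f': factor to Start → f Start2 with Start2 → d | X.
Y has alternatives sharing prefix 'd': factor to Y → d Y1 with Y1 → Start X | ε.

Start -> c b Start1 | f Start2; X -> b d | a b a | Start X | c a; Y -> f | d Y1; Start1 -> Y | d | f; Start2 -> d | X; Y1 -> Start X | ε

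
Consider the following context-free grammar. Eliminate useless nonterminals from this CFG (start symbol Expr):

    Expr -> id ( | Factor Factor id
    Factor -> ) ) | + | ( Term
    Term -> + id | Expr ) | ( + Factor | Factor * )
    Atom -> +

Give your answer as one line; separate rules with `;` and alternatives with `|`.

Expr -> id ( | Factor Factor id; Factor -> ) ) | + | ( Term; Term -> + id | Expr ) | ( + Factor | Factor * )

Generating nonterminals: {Atom, Expr, Factor, Term}.
Reachable from Expr after that: {Expr, Factor, Term}.
Removed useless symbols: {Atom} and every production mentioning them.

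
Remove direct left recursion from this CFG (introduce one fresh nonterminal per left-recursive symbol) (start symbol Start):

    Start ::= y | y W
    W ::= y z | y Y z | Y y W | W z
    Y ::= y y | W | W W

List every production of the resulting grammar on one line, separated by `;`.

Start ::= y | y W; W ::= y z W1 | y Y z W1 | Y y W W1; Y ::= y y | W | W W; W1 ::= z W1 | epsilon

Directly left-recursive nonterminal: W.
For W: α = {z}, β = {y z, y Y z, Y y W}. Rewrite as W → β W1 and W1 → α W1 | ε.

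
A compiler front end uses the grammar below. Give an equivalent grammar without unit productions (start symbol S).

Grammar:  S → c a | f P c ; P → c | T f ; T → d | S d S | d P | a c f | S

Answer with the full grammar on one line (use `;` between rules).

S → c a | f P c; P → c | T f; T → c a | f P c | d | S d S | d P | a c f

Unit pairs: T ⇒* {S}.
For every A with A ⇒* B via unit rules, add B's non-unit alternatives to A; then delete every rule of the form X → Y.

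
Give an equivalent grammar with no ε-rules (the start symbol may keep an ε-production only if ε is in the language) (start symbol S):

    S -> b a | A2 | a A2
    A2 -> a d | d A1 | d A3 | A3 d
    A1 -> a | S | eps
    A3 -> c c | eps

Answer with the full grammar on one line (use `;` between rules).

S -> b a | A2 | a A2; A2 -> a d | d A1 | d | d A3 | A3 d; A1 -> a | S; A3 -> c c

Nullable nonterminals: {A1, A3}.
ε ∉ L(G), so no ε-production is kept.
Expand every rule over subsets of its nullable positions: A2 → d A1 gives d A1 | d.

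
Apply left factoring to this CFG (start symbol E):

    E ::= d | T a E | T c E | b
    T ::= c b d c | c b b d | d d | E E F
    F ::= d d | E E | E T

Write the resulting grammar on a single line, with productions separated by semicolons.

E ::= d | b | T E'; T ::= d d | E E F | c b T'; F ::= d d | E F'; E' ::= a E | c E; T' ::= d c | b d; F' ::= E | T

E has alternatives sharing prefix 'T': factor to E → T E' with E' → a E | c E.
T has alternatives sharing prefix 'c b': factor to T → c b T' with T' → d c | b d.
F has alternatives sharing prefix 'E': factor to F → E F' with F' → E | T.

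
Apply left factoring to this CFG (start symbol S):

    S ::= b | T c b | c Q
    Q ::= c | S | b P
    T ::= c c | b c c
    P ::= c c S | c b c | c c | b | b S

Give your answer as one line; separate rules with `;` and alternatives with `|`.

S ::= b | T c b | c Q; Q ::= c | S | b P; T ::= c c | b c c; P ::= c P' | b P''; P' ::= b c | c P'''; P'' ::= eps | S; P''' ::= S | eps

P has alternatives sharing prefix 'c': factor to P → c P' with P' → c S | b c | c.
P has alternatives sharing prefix 'b': factor to P → b P'' with P'' → ε | S.
P' has alternatives sharing prefix 'c': factor to P' → c P''' with P''' → S | ε.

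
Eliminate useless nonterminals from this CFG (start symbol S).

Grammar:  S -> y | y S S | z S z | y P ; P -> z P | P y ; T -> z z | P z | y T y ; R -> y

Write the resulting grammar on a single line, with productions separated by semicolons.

Generating nonterminals: {R, S, T}.
Reachable from S after that: {S}.
Removed useless symbols: {P, R, T} and every production mentioning them.

S -> y | y S S | z S z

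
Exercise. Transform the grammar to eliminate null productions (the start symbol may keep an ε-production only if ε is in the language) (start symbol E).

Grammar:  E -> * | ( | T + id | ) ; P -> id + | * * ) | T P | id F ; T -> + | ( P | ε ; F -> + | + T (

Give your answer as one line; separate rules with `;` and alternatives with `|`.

E -> * | ( | T + id | + id | ); P -> id + | * * ) | T P | id F; T -> + | ( P; F -> + | + T ( | + (

Nullable set = {T}.
ε ∉ L(G), so no ε-production is kept.
Expand every rule over subsets of its nullable positions: E → T + id gives T + id | + id. F → + T ( gives + T ( | + (.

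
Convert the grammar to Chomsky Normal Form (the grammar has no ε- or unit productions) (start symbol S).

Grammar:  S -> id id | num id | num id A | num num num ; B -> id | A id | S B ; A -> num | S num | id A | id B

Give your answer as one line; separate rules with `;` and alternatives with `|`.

Introduce a nonterminal for each terminal appearing in a rule of length ≥ 2: X1 → id, X2 → num.
Binarize each right-hand side of length ≥ 3 by chaining fresh nonterminals (Y1, Y2, …): affected rules were S → X2 X1 A; S → X2 X2 X2.

S -> X1 X1 | X2 X1 | X2 Y1 | X2 Y2; B -> id | A X1 | S B; A -> num | S X2 | X1 A | X1 B; X1 -> id; X2 -> num; Y1 -> X1 A; Y2 -> X2 X2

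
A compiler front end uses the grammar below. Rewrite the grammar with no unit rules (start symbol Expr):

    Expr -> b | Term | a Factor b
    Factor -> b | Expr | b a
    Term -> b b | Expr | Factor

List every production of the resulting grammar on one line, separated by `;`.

Expr -> b b | b | b a | a Factor b; Factor -> b b | b | b a | a Factor b; Term -> b b | b | b a | a Factor b

Unit pairs: Expr ⇒* {Factor, Term}; Factor ⇒* {Expr, Term}; Term ⇒* {Expr, Factor}.
For every A with A ⇒* B via unit rules, add B's non-unit alternatives to A; then delete every rule of the form X → Y.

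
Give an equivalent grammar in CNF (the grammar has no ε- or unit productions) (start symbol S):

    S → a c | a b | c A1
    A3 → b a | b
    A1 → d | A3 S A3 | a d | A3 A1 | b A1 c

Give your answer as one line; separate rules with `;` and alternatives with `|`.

S → X1 X2 | X1 X3 | X2 A1; A3 → X3 X1 | b; A1 → d | A3 Y1 | X1 X4 | A3 A1 | X3 Y2; X1 → a; X2 → c; X3 → b; X4 → d; Y1 → S A3; Y2 → A1 X2

Introduce a nonterminal for each terminal appearing in a rule of length ≥ 2: X1 → a, X2 → c, X3 → b, X4 → d.
Binarize each right-hand side of length ≥ 3 by chaining fresh nonterminals (Y1, Y2, …): affected rules were A1 → A3 S A3; A1 → X3 A1 X2.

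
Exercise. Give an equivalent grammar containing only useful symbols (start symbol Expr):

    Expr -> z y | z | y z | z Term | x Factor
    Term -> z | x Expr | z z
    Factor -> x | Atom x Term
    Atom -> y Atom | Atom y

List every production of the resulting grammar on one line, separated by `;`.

Expr -> z y | z | y z | z Term | x Factor; Term -> z | x Expr | z z; Factor -> x

Generating nonterminals: {Expr, Factor, Term}.
Reachable from Expr after that: {Expr, Factor, Term}.
Removed useless symbols: {Atom} and every production mentioning them.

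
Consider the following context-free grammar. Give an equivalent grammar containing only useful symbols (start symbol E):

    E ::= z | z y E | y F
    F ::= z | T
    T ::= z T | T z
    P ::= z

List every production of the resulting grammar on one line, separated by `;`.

E ::= z | z y E | y F; F ::= z

Generating nonterminals: {E, F, P}.
Reachable from E after that: {E, F}.
Removed useless symbols: {P, T} and every production mentioning them.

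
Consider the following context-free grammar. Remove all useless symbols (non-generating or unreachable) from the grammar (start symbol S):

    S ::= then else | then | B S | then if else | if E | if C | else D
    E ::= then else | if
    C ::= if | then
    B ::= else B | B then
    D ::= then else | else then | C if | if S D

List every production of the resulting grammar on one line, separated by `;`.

Generating nonterminals: {C, D, E, S}.
Reachable from S after that: {C, D, E, S}.
Removed useless symbols: {B} and every production mentioning them.

S ::= then else | then | then if else | if E | if C | else D; E ::= then else | if; C ::= if | then; D ::= then else | else then | C if | if S D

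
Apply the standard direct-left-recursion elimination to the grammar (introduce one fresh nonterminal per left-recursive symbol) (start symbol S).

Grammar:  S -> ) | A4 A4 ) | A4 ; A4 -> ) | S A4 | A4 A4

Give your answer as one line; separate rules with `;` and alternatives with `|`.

S -> ) | A4 A4 ) | A4; A4 -> ) A4' | S A4 A4'; A4' -> A4 A4' | epsilon

Directly left-recursive nonterminal: A4.
For A4: α = {A4}, β = {), S A4}. Rewrite as A4 → β A4' and A4' → α A4' | ε.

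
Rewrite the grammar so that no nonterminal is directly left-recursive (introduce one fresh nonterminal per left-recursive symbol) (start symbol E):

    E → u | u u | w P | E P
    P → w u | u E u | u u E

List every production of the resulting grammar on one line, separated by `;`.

E → u E' | u u E' | w P E'; P → w u | u E u | u u E; E' → P E' | eps

E is directly left-recursive.
For E: α = {P}, β = {u, u u, w P}. Rewrite as E → β E' and E' → α E' | ε.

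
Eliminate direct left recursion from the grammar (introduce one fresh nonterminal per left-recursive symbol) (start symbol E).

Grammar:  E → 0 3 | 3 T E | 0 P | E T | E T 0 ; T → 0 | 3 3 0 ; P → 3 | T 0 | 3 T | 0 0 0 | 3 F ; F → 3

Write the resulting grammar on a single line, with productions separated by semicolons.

Left recursion appears on E.
For E: α = {T, T 0}, β = {0 3, 3 T E, 0 P}. Rewrite as E → β E' and E' → α E' | ε.

E → 0 3 E' | 3 T E E' | 0 P E'; T → 0 | 3 3 0; P → 3 | T 0 | 3 T | 0 0 0 | 3 F; F → 3; E' → T E' | T 0 E' | ε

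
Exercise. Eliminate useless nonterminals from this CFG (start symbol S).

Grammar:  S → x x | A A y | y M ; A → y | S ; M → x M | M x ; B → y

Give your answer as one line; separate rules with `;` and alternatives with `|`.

Generating nonterminals: {A, B, S}.
Reachable from S after that: {A, S}.
Removed useless symbols: {B, M} and every production mentioning them.

S → x x | A A y; A → y | S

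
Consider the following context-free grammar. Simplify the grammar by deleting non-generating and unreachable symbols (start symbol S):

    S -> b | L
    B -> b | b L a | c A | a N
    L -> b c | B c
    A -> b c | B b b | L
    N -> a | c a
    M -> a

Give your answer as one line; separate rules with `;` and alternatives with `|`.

Generating nonterminals: {A, B, L, M, N, S}.
Reachable from S after that: {A, B, L, N, S}.
Removed useless symbols: {M} and every production mentioning them.

S -> b | L; B -> b | b L a | c A | a N; L -> b c | B c; A -> b c | B b b | L; N -> a | c a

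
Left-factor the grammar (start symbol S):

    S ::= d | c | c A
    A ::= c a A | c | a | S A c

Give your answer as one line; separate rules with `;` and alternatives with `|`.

S has alternatives sharing prefix 'c': factor to S → c S' with S' → ε | A.
A has alternatives sharing prefix 'c': factor to A → c A' with A' → a A | ε.

S ::= d | c S'; A ::= a | S A c | c A'; S' ::= ε | A; A' ::= a A | ε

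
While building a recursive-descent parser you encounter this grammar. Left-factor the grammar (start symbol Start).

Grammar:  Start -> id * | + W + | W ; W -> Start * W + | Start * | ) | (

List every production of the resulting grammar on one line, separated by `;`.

W has alternatives sharing prefix 'Start *': factor to W → Start * W1 with W1 → W + | ε.

Start -> id * | + W + | W; W -> ) | ( | Start * W1; W1 -> W + | ε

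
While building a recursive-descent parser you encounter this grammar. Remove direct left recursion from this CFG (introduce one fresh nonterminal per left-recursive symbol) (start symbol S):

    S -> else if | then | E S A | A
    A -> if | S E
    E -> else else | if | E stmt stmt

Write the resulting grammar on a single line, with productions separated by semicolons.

Left recursion appears on E.
For E: α = {stmt stmt}, β = {else else, if}. Rewrite as E → β E' and E' → α E' | ε.

S -> else if | then | E S A | A; A -> if | S E; E -> else else E' | if E'; E' -> stmt stmt E' | ε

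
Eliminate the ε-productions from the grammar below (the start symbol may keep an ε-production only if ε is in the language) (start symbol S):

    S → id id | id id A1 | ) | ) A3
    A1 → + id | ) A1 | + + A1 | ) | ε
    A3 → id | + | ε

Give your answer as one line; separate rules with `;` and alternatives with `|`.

S → id id | id id A1 | ) | ) A3; A1 → + id | ) A1 | ) | + + A1 | + +; A3 → id | +

Nullable set = {A1, A3}.
ε ∉ L(G), so no ε-production is kept.
For each production, add variants omitting each subset of nullable occurrences: A1 → ) A1 gives ) A1 | ). A1 → + + A1 gives + + A1 | + +.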